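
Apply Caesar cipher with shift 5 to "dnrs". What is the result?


Caesar cipher: shift "dnrs" by 5
  'd' (pos 3) + 5 = pos 8 = 'i'
  'n' (pos 13) + 5 = pos 18 = 's'
  'r' (pos 17) + 5 = pos 22 = 'w'
  's' (pos 18) + 5 = pos 23 = 'x'
Result: iswx

iswx


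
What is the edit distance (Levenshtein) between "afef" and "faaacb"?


Computing edit distance: "afef" -> "faaacb"
DP table:
           f    a    a    a    c    b
      0    1    2    3    4    5    6
  a   1    1    1    2    3    4    5
  f   2    1    2    2    3    4    5
  e   3    2    2    3    3    4    5
  f   4    3    3    3    4    4    5
Edit distance = dp[4][6] = 5

5


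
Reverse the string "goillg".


Input: goillg
Reading characters right to left:
  Position 5: 'g'
  Position 4: 'l'
  Position 3: 'l'
  Position 2: 'i'
  Position 1: 'o'
  Position 0: 'g'
Reversed: glliog

glliog


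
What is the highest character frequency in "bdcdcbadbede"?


Input: bdcdcbadbede
Character counts:
  'a': 1
  'b': 3
  'c': 2
  'd': 4
  'e': 2
Maximum frequency: 4

4


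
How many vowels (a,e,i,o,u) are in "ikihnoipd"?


Input: ikihnoipd
Checking each character:
  'i' at position 0: vowel (running total: 1)
  'k' at position 1: consonant
  'i' at position 2: vowel (running total: 2)
  'h' at position 3: consonant
  'n' at position 4: consonant
  'o' at position 5: vowel (running total: 3)
  'i' at position 6: vowel (running total: 4)
  'p' at position 7: consonant
  'd' at position 8: consonant
Total vowels: 4

4


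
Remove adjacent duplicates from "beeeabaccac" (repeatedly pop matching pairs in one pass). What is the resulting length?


Input: beeeabaccac
Stack-based adjacent duplicate removal:
  Read 'b': push. Stack: b
  Read 'e': push. Stack: be
  Read 'e': matches stack top 'e' => pop. Stack: b
  Read 'e': push. Stack: be
  Read 'a': push. Stack: bea
  Read 'b': push. Stack: beab
  Read 'a': push. Stack: beaba
  Read 'c': push. Stack: beabac
  Read 'c': matches stack top 'c' => pop. Stack: beaba
  Read 'a': matches stack top 'a' => pop. Stack: beab
  Read 'c': push. Stack: beabc
Final stack: "beabc" (length 5)

5


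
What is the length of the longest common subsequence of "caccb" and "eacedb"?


LCS of "caccb" and "eacedb"
DP table:
           e    a    c    e    d    b
      0    0    0    0    0    0    0
  c   0    0    0    1    1    1    1
  a   0    0    1    1    1    1    1
  c   0    0    1    2    2    2    2
  c   0    0    1    2    2    2    2
  b   0    0    1    2    2    2    3
LCS length = dp[5][6] = 3

3


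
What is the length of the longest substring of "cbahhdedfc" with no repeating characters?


Input: "cbahhdedfc"
Sliding window (track last position of each char):
  Position 0 ('c'): window [0,0] length 1 -- new best
  Position 1 ('b'): window [0,1] length 2 -- new best
  Position 2 ('a'): window [0,2] length 3 -- new best
  Position 3 ('h'): window [0,3] length 4 -- new best
  Position 4 ('h'): repeat (last at 3), move window start to 4
  Position 4 ('h'): window [4,4] length 1
  Position 5 ('d'): window [4,5] length 2
  Position 6 ('e'): window [4,6] length 3
  Position 7 ('d'): repeat (last at 5), move window start to 6
  Position 7 ('d'): window [6,7] length 2
  Position 8 ('f'): window [6,8] length 3
  Position 9 ('c'): window [6,9] length 4
Longest substring with no repeats: "cbah" with length 4

4


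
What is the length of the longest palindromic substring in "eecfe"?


Input: "eecfe"
Checking substrings for palindromes:
  [0:2] "ee" (len 2) => palindrome
Longest palindromic substring: "ee" with length 2

2


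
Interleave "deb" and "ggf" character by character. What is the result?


Interleaving "deb" and "ggf":
  Position 0: 'd' from first, 'g' from second => "dg"
  Position 1: 'e' from first, 'g' from second => "eg"
  Position 2: 'b' from first, 'f' from second => "bf"
Result: dgegbf

dgegbf


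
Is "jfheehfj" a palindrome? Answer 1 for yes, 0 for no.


Input: jfheehfj
Reversed: jfheehfj
  Compare pos 0 ('j') with pos 7 ('j'): match
  Compare pos 1 ('f') with pos 6 ('f'): match
  Compare pos 2 ('h') with pos 5 ('h'): match
  Compare pos 3 ('e') with pos 4 ('e'): match
Result: palindrome

1


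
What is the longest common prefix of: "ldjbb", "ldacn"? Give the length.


Words: ldjbb, ldacn
  Position 0: all 'l' => match
  Position 1: all 'd' => match
  Position 2: ('j', 'a') => mismatch, stop
LCP = "ld" (length 2)

2


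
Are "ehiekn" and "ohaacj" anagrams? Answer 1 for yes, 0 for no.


Strings: "ehiekn", "ohaacj"
Sorted first:  eehikn
Sorted second: aachjo
Differ at position 0: 'e' vs 'a' => not anagrams

0


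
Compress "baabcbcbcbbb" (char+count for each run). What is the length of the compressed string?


Input: baabcbcbcbbb
Runs:
  'b' x 1 => "b1"
  'a' x 2 => "a2"
  'b' x 1 => "b1"
  'c' x 1 => "c1"
  'b' x 1 => "b1"
  'c' x 1 => "c1"
  'b' x 1 => "b1"
  'c' x 1 => "c1"
  'b' x 3 => "b3"
Compressed: "b1a2b1c1b1c1b1c1b3"
Compressed length: 18

18


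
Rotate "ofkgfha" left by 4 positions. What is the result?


Input: "ofkgfha", rotate left by 4
First 4 characters: "ofkg"
Remaining characters: "fha"
Concatenate remaining + first: "fha" + "ofkg" = "fhaofkg"

fhaofkg


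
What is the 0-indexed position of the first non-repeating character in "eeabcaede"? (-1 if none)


Input: eeabcaede
Character frequencies:
  'a': 2
  'b': 1
  'c': 1
  'd': 1
  'e': 4
Scanning left to right for freq == 1:
  Position 0 ('e'): freq=4, skip
  Position 1 ('e'): freq=4, skip
  Position 2 ('a'): freq=2, skip
  Position 3 ('b'): unique! => answer = 3

3


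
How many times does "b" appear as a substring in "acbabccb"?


Searching for "b" in "acbabccb"
Scanning each position:
  Position 0: "a" => no
  Position 1: "c" => no
  Position 2: "b" => MATCH
  Position 3: "a" => no
  Position 4: "b" => MATCH
  Position 5: "c" => no
  Position 6: "c" => no
  Position 7: "b" => MATCH
Total occurrences: 3

3


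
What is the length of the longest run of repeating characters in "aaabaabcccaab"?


Input: "aaabaabcccaab"
Scanning for longest run:
  Position 1 ('a'): continues run of 'a', length=2
  Position 2 ('a'): continues run of 'a', length=3
  Position 3 ('b'): new char, reset run to 1
  Position 4 ('a'): new char, reset run to 1
  Position 5 ('a'): continues run of 'a', length=2
  Position 6 ('b'): new char, reset run to 1
  Position 7 ('c'): new char, reset run to 1
  Position 8 ('c'): continues run of 'c', length=2
  Position 9 ('c'): continues run of 'c', length=3
  Position 10 ('a'): new char, reset run to 1
  Position 11 ('a'): continues run of 'a', length=2
  Position 12 ('b'): new char, reset run to 1
Longest run: 'a' with length 3

3


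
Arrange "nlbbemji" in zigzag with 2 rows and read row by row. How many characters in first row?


Zigzag "nlbbemji" into 2 rows:
Placing characters:
  'n' => row 0
  'l' => row 1
  'b' => row 0
  'b' => row 1
  'e' => row 0
  'm' => row 1
  'j' => row 0
  'i' => row 1
Rows:
  Row 0: "nbej"
  Row 1: "lbmi"
First row length: 4

4


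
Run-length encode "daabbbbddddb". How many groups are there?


Input: daabbbbddddb
Scanning for consecutive runs:
  Group 1: 'd' x 1 (positions 0-0)
  Group 2: 'a' x 2 (positions 1-2)
  Group 3: 'b' x 4 (positions 3-6)
  Group 4: 'd' x 4 (positions 7-10)
  Group 5: 'b' x 1 (positions 11-11)
Total groups: 5

5


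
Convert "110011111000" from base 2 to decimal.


Input: "110011111000" in base 2
Positional expansion:
  Digit '1' (value 1) x 2^11 = 2048
  Digit '1' (value 1) x 2^10 = 1024
  Digit '0' (value 0) x 2^9 = 0
  Digit '0' (value 0) x 2^8 = 0
  Digit '1' (value 1) x 2^7 = 128
  Digit '1' (value 1) x 2^6 = 64
  Digit '1' (value 1) x 2^5 = 32
  Digit '1' (value 1) x 2^4 = 16
  Digit '1' (value 1) x 2^3 = 8
  Digit '0' (value 0) x 2^2 = 0
  Digit '0' (value 0) x 2^1 = 0
  Digit '0' (value 0) x 2^0 = 0
Sum = 3320

3320


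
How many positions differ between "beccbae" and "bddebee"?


Comparing "beccbae" and "bddebee" position by position:
  Position 0: 'b' vs 'b' => same
  Position 1: 'e' vs 'd' => DIFFER
  Position 2: 'c' vs 'd' => DIFFER
  Position 3: 'c' vs 'e' => DIFFER
  Position 4: 'b' vs 'b' => same
  Position 5: 'a' vs 'e' => DIFFER
  Position 6: 'e' vs 'e' => same
Positions that differ: 4

4


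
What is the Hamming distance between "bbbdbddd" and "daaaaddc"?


Comparing "bbbdbddd" and "daaaaddc" position by position:
  Position 0: 'b' vs 'd' => differ
  Position 1: 'b' vs 'a' => differ
  Position 2: 'b' vs 'a' => differ
  Position 3: 'd' vs 'a' => differ
  Position 4: 'b' vs 'a' => differ
  Position 5: 'd' vs 'd' => same
  Position 6: 'd' vs 'd' => same
  Position 7: 'd' vs 'c' => differ
Total differences (Hamming distance): 6

6


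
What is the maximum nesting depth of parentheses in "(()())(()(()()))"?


Input: "(()())(()(()()))"
Tracking depth:
  Position 0 '(': depth becomes 1
  Position 1 '(': depth becomes 2
  Position 2 ')': depth becomes 1
  Position 3 '(': depth becomes 2
  Position 4 ')': depth becomes 1
  Position 5 ')': depth becomes 0
  Position 6 '(': depth becomes 1
  Position 7 '(': depth becomes 2
  Position 8 ')': depth becomes 1
  Position 9 '(': depth becomes 2
  Position 10 '(': depth becomes 3
  Position 11 ')': depth becomes 2
  Position 12 '(': depth becomes 3
  Position 13 ')': depth becomes 2
  Position 14 ')': depth becomes 1
  Position 15 ')': depth becomes 0
Maximum depth reached: 3

3


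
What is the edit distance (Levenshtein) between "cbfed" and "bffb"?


Computing edit distance: "cbfed" -> "bffb"
DP table:
           b    f    f    b
      0    1    2    3    4
  c   1    1    2    3    4
  b   2    1    2    3    3
  f   3    2    1    2    3
  e   4    3    2    2    3
  d   5    4    3    3    3
Edit distance = dp[5][4] = 3

3


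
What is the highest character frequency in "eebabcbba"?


Input: eebabcbba
Character counts:
  'a': 2
  'b': 4
  'c': 1
  'e': 2
Maximum frequency: 4

4


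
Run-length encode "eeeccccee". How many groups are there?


Input: eeeccccee
Scanning for consecutive runs:
  Group 1: 'e' x 3 (positions 0-2)
  Group 2: 'c' x 4 (positions 3-6)
  Group 3: 'e' x 2 (positions 7-8)
Total groups: 3

3


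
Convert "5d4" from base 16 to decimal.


Input: "5d4" in base 16
Positional expansion:
  Digit '5' (value 5) x 16^2 = 1280
  Digit 'd' (value 13) x 16^1 = 208
  Digit '4' (value 4) x 16^0 = 4
Sum = 1492

1492


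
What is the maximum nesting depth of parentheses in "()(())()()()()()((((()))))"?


Input: "()(())()()()()()((((()))))"
Tracking depth:
  Position 0 '(': depth becomes 1
  Position 1 ')': depth becomes 0
  Position 2 '(': depth becomes 1
  Position 3 '(': depth becomes 2
  Position 4 ')': depth becomes 1
  Position 5 ')': depth becomes 0
  Position 6 '(': depth becomes 1
  Position 7 ')': depth becomes 0
  Position 8 '(': depth becomes 1
  Position 9 ')': depth becomes 0
  Position 10 '(': depth becomes 1
  Position 11 ')': depth becomes 0
  Position 12 '(': depth becomes 1
  Position 13 ')': depth becomes 0
  Position 14 '(': depth becomes 1
  Position 15 ')': depth becomes 0
  Position 16 '(': depth becomes 1
  Position 17 '(': depth becomes 2
  Position 18 '(': depth becomes 3
  Position 19 '(': depth becomes 4
  Position 20 '(': depth becomes 5
  Position 21 ')': depth becomes 4
  Position 22 ')': depth becomes 3
  Position 23 ')': depth becomes 2
  Position 24 ')': depth becomes 1
  Position 25 ')': depth becomes 0
Maximum depth reached: 5

5


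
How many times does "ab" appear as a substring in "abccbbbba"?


Searching for "ab" in "abccbbbba"
Scanning each position:
  Position 0: "ab" => MATCH
  Position 1: "bc" => no
  Position 2: "cc" => no
  Position 3: "cb" => no
  Position 4: "bb" => no
  Position 5: "bb" => no
  Position 6: "bb" => no
  Position 7: "ba" => no
Total occurrences: 1

1


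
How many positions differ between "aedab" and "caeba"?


Comparing "aedab" and "caeba" position by position:
  Position 0: 'a' vs 'c' => DIFFER
  Position 1: 'e' vs 'a' => DIFFER
  Position 2: 'd' vs 'e' => DIFFER
  Position 3: 'a' vs 'b' => DIFFER
  Position 4: 'b' vs 'a' => DIFFER
Positions that differ: 5

5


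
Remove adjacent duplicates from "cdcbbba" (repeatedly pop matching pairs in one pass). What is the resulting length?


Input: cdcbbba
Stack-based adjacent duplicate removal:
  Read 'c': push. Stack: c
  Read 'd': push. Stack: cd
  Read 'c': push. Stack: cdc
  Read 'b': push. Stack: cdcb
  Read 'b': matches stack top 'b' => pop. Stack: cdc
  Read 'b': push. Stack: cdcb
  Read 'a': push. Stack: cdcba
Final stack: "cdcba" (length 5)

5


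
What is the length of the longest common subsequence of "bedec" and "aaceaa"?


LCS of "bedec" and "aaceaa"
DP table:
           a    a    c    e    a    a
      0    0    0    0    0    0    0
  b   0    0    0    0    0    0    0
  e   0    0    0    0    1    1    1
  d   0    0    0    0    1    1    1
  e   0    0    0    0    1    1    1
  c   0    0    0    1    1    1    1
LCS length = dp[5][6] = 1

1


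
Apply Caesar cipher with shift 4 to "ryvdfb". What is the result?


Caesar cipher: shift "ryvdfb" by 4
  'r' (pos 17) + 4 = pos 21 = 'v'
  'y' (pos 24) + 4 = pos 2 = 'c'
  'v' (pos 21) + 4 = pos 25 = 'z'
  'd' (pos 3) + 4 = pos 7 = 'h'
  'f' (pos 5) + 4 = pos 9 = 'j'
  'b' (pos 1) + 4 = pos 5 = 'f'
Result: vczhjf

vczhjf


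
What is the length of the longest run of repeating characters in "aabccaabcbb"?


Input: "aabccaabcbb"
Scanning for longest run:
  Position 1 ('a'): continues run of 'a', length=2
  Position 2 ('b'): new char, reset run to 1
  Position 3 ('c'): new char, reset run to 1
  Position 4 ('c'): continues run of 'c', length=2
  Position 5 ('a'): new char, reset run to 1
  Position 6 ('a'): continues run of 'a', length=2
  Position 7 ('b'): new char, reset run to 1
  Position 8 ('c'): new char, reset run to 1
  Position 9 ('b'): new char, reset run to 1
  Position 10 ('b'): continues run of 'b', length=2
Longest run: 'a' with length 2

2


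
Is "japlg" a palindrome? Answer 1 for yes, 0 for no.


Input: japlg
Reversed: glpaj
  Compare pos 0 ('j') with pos 4 ('g'): MISMATCH
  Compare pos 1 ('a') with pos 3 ('l'): MISMATCH
Result: not a palindrome

0


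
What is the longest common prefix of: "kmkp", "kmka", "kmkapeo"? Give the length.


Words: kmkp, kmka, kmkapeo
  Position 0: all 'k' => match
  Position 1: all 'm' => match
  Position 2: all 'k' => match
  Position 3: ('p', 'a', 'a') => mismatch, stop
LCP = "kmk" (length 3)

3


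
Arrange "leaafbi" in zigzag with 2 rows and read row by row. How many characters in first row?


Zigzag "leaafbi" into 2 rows:
Placing characters:
  'l' => row 0
  'e' => row 1
  'a' => row 0
  'a' => row 1
  'f' => row 0
  'b' => row 1
  'i' => row 0
Rows:
  Row 0: "lafi"
  Row 1: "eab"
First row length: 4

4


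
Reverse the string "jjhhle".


Input: jjhhle
Reading characters right to left:
  Position 5: 'e'
  Position 4: 'l'
  Position 3: 'h'
  Position 2: 'h'
  Position 1: 'j'
  Position 0: 'j'
Reversed: elhhjj

elhhjj


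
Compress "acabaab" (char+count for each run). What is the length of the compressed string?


Input: acabaab
Runs:
  'a' x 1 => "a1"
  'c' x 1 => "c1"
  'a' x 1 => "a1"
  'b' x 1 => "b1"
  'a' x 2 => "a2"
  'b' x 1 => "b1"
Compressed: "a1c1a1b1a2b1"
Compressed length: 12

12


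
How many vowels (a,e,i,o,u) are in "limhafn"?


Input: limhafn
Checking each character:
  'l' at position 0: consonant
  'i' at position 1: vowel (running total: 1)
  'm' at position 2: consonant
  'h' at position 3: consonant
  'a' at position 4: vowel (running total: 2)
  'f' at position 5: consonant
  'n' at position 6: consonant
Total vowels: 2

2


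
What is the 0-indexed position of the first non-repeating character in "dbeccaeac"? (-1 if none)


Input: dbeccaeac
Character frequencies:
  'a': 2
  'b': 1
  'c': 3
  'd': 1
  'e': 2
Scanning left to right for freq == 1:
  Position 0 ('d'): unique! => answer = 0

0


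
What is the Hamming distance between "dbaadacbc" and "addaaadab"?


Comparing "dbaadacbc" and "addaaadab" position by position:
  Position 0: 'd' vs 'a' => differ
  Position 1: 'b' vs 'd' => differ
  Position 2: 'a' vs 'd' => differ
  Position 3: 'a' vs 'a' => same
  Position 4: 'd' vs 'a' => differ
  Position 5: 'a' vs 'a' => same
  Position 6: 'c' vs 'd' => differ
  Position 7: 'b' vs 'a' => differ
  Position 8: 'c' vs 'b' => differ
Total differences (Hamming distance): 7

7


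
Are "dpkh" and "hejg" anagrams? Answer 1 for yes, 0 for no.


Strings: "dpkh", "hejg"
Sorted first:  dhkp
Sorted second: eghj
Differ at position 0: 'd' vs 'e' => not anagrams

0


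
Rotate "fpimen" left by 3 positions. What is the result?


Input: "fpimen", rotate left by 3
First 3 characters: "fpi"
Remaining characters: "men"
Concatenate remaining + first: "men" + "fpi" = "menfpi"

menfpi


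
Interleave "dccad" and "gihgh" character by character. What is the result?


Interleaving "dccad" and "gihgh":
  Position 0: 'd' from first, 'g' from second => "dg"
  Position 1: 'c' from first, 'i' from second => "ci"
  Position 2: 'c' from first, 'h' from second => "ch"
  Position 3: 'a' from first, 'g' from second => "ag"
  Position 4: 'd' from first, 'h' from second => "dh"
Result: dgcichagdh

dgcichagdh


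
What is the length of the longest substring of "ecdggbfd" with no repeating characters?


Input: "ecdggbfd"
Sliding window (track last position of each char):
  Position 0 ('e'): window [0,0] length 1 -- new best
  Position 1 ('c'): window [0,1] length 2 -- new best
  Position 2 ('d'): window [0,2] length 3 -- new best
  Position 3 ('g'): window [0,3] length 4 -- new best
  Position 4 ('g'): repeat (last at 3), move window start to 4
  Position 4 ('g'): window [4,4] length 1
  Position 5 ('b'): window [4,5] length 2
  Position 6 ('f'): window [4,6] length 3
  Position 7 ('d'): window [4,7] length 4
Longest substring with no repeats: "ecdg" with length 4

4


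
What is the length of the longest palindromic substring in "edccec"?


Input: "edccec"
Checking substrings for palindromes:
  [3:6] "cec" (len 3) => palindrome
  [2:4] "cc" (len 2) => palindrome
Longest palindromic substring: "cec" with length 3

3


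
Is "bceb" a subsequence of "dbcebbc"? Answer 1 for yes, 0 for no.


Check if "bceb" is a subsequence of "dbcebbc"
Greedy scan:
  Position 0 ('d'): no match needed
  Position 1 ('b'): matches sub[0] = 'b'
  Position 2 ('c'): matches sub[1] = 'c'
  Position 3 ('e'): matches sub[2] = 'e'
  Position 4 ('b'): matches sub[3] = 'b'
  Position 5 ('b'): no match needed
  Position 6 ('c'): no match needed
All 4 characters matched => is a subsequence

1


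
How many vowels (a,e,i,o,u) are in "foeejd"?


Input: foeejd
Checking each character:
  'f' at position 0: consonant
  'o' at position 1: vowel (running total: 1)
  'e' at position 2: vowel (running total: 2)
  'e' at position 3: vowel (running total: 3)
  'j' at position 4: consonant
  'd' at position 5: consonant
Total vowels: 3

3


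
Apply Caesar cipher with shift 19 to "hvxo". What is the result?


Caesar cipher: shift "hvxo" by 19
  'h' (pos 7) + 19 = pos 0 = 'a'
  'v' (pos 21) + 19 = pos 14 = 'o'
  'x' (pos 23) + 19 = pos 16 = 'q'
  'o' (pos 14) + 19 = pos 7 = 'h'
Result: aoqh

aoqh


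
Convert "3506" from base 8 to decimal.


Input: "3506" in base 8
Positional expansion:
  Digit '3' (value 3) x 8^3 = 1536
  Digit '5' (value 5) x 8^2 = 320
  Digit '0' (value 0) x 8^1 = 0
  Digit '6' (value 6) x 8^0 = 6
Sum = 1862

1862


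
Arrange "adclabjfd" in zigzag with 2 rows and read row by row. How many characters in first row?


Zigzag "adclabjfd" into 2 rows:
Placing characters:
  'a' => row 0
  'd' => row 1
  'c' => row 0
  'l' => row 1
  'a' => row 0
  'b' => row 1
  'j' => row 0
  'f' => row 1
  'd' => row 0
Rows:
  Row 0: "acajd"
  Row 1: "dlbf"
First row length: 5

5


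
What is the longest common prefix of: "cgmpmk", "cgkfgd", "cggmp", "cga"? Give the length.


Words: cgmpmk, cgkfgd, cggmp, cga
  Position 0: all 'c' => match
  Position 1: all 'g' => match
  Position 2: ('m', 'k', 'g', 'a') => mismatch, stop
LCP = "cg" (length 2)

2


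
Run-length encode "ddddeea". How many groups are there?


Input: ddddeea
Scanning for consecutive runs:
  Group 1: 'd' x 4 (positions 0-3)
  Group 2: 'e' x 2 (positions 4-5)
  Group 3: 'a' x 1 (positions 6-6)
Total groups: 3

3


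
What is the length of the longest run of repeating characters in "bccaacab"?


Input: "bccaacab"
Scanning for longest run:
  Position 1 ('c'): new char, reset run to 1
  Position 2 ('c'): continues run of 'c', length=2
  Position 3 ('a'): new char, reset run to 1
  Position 4 ('a'): continues run of 'a', length=2
  Position 5 ('c'): new char, reset run to 1
  Position 6 ('a'): new char, reset run to 1
  Position 7 ('b'): new char, reset run to 1
Longest run: 'c' with length 2

2


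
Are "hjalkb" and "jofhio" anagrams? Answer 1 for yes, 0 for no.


Strings: "hjalkb", "jofhio"
Sorted first:  abhjkl
Sorted second: fhijoo
Differ at position 0: 'a' vs 'f' => not anagrams

0


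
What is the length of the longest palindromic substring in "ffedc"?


Input: "ffedc"
Checking substrings for palindromes:
  [0:2] "ff" (len 2) => palindrome
Longest palindromic substring: "ff" with length 2

2


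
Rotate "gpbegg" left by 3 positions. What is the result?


Input: "gpbegg", rotate left by 3
First 3 characters: "gpb"
Remaining characters: "egg"
Concatenate remaining + first: "egg" + "gpb" = "egggpb"

egggpb


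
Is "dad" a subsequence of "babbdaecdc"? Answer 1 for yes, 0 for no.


Check if "dad" is a subsequence of "babbdaecdc"
Greedy scan:
  Position 0 ('b'): no match needed
  Position 1 ('a'): no match needed
  Position 2 ('b'): no match needed
  Position 3 ('b'): no match needed
  Position 4 ('d'): matches sub[0] = 'd'
  Position 5 ('a'): matches sub[1] = 'a'
  Position 6 ('e'): no match needed
  Position 7 ('c'): no match needed
  Position 8 ('d'): matches sub[2] = 'd'
  Position 9 ('c'): no match needed
All 3 characters matched => is a subsequence

1


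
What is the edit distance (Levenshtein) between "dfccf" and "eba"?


Computing edit distance: "dfccf" -> "eba"
DP table:
           e    b    a
      0    1    2    3
  d   1    1    2    3
  f   2    2    2    3
  c   3    3    3    3
  c   4    4    4    4
  f   5    5    5    5
Edit distance = dp[5][3] = 5

5


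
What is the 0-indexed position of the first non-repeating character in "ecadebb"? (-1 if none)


Input: ecadebb
Character frequencies:
  'a': 1
  'b': 2
  'c': 1
  'd': 1
  'e': 2
Scanning left to right for freq == 1:
  Position 0 ('e'): freq=2, skip
  Position 1 ('c'): unique! => answer = 1

1


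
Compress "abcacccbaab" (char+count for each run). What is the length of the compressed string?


Input: abcacccbaab
Runs:
  'a' x 1 => "a1"
  'b' x 1 => "b1"
  'c' x 1 => "c1"
  'a' x 1 => "a1"
  'c' x 3 => "c3"
  'b' x 1 => "b1"
  'a' x 2 => "a2"
  'b' x 1 => "b1"
Compressed: "a1b1c1a1c3b1a2b1"
Compressed length: 16

16


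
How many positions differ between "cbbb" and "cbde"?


Comparing "cbbb" and "cbde" position by position:
  Position 0: 'c' vs 'c' => same
  Position 1: 'b' vs 'b' => same
  Position 2: 'b' vs 'd' => DIFFER
  Position 3: 'b' vs 'e' => DIFFER
Positions that differ: 2

2


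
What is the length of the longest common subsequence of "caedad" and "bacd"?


LCS of "caedad" and "bacd"
DP table:
           b    a    c    d
      0    0    0    0    0
  c   0    0    0    1    1
  a   0    0    1    1    1
  e   0    0    1    1    1
  d   0    0    1    1    2
  a   0    0    1    1    2
  d   0    0    1    1    2
LCS length = dp[6][4] = 2

2


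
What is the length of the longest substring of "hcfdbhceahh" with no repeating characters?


Input: "hcfdbhceahh"
Sliding window (track last position of each char):
  Position 0 ('h'): window [0,0] length 1 -- new best
  Position 1 ('c'): window [0,1] length 2 -- new best
  Position 2 ('f'): window [0,2] length 3 -- new best
  Position 3 ('d'): window [0,3] length 4 -- new best
  Position 4 ('b'): window [0,4] length 5 -- new best
  Position 5 ('h'): repeat (last at 0), move window start to 1
  Position 5 ('h'): window [1,5] length 5
  Position 6 ('c'): repeat (last at 1), move window start to 2
  Position 6 ('c'): window [2,6] length 5
  Position 7 ('e'): window [2,7] length 6 -- new best
  Position 8 ('a'): window [2,8] length 7 -- new best
  Position 9 ('h'): repeat (last at 5), move window start to 6
  Position 9 ('h'): window [6,9] length 4
  Position 10 ('h'): repeat (last at 9), move window start to 10
  Position 10 ('h'): window [10,10] length 1
Longest substring with no repeats: "fdbhcea" with length 7

7


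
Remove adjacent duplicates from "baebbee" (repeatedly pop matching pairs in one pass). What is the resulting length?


Input: baebbee
Stack-based adjacent duplicate removal:
  Read 'b': push. Stack: b
  Read 'a': push. Stack: ba
  Read 'e': push. Stack: bae
  Read 'b': push. Stack: baeb
  Read 'b': matches stack top 'b' => pop. Stack: bae
  Read 'e': matches stack top 'e' => pop. Stack: ba
  Read 'e': push. Stack: bae
Final stack: "bae" (length 3)

3


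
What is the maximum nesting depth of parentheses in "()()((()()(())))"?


Input: "()()((()()(())))"
Tracking depth:
  Position 0 '(': depth becomes 1
  Position 1 ')': depth becomes 0
  Position 2 '(': depth becomes 1
  Position 3 ')': depth becomes 0
  Position 4 '(': depth becomes 1
  Position 5 '(': depth becomes 2
  Position 6 '(': depth becomes 3
  Position 7 ')': depth becomes 2
  Position 8 '(': depth becomes 3
  Position 9 ')': depth becomes 2
  Position 10 '(': depth becomes 3
  Position 11 '(': depth becomes 4
  Position 12 ')': depth becomes 3
  Position 13 ')': depth becomes 2
  Position 14 ')': depth becomes 1
  Position 15 ')': depth becomes 0
Maximum depth reached: 4

4


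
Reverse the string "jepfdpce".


Input: jepfdpce
Reading characters right to left:
  Position 7: 'e'
  Position 6: 'c'
  Position 5: 'p'
  Position 4: 'd'
  Position 3: 'f'
  Position 2: 'p'
  Position 1: 'e'
  Position 0: 'j'
Reversed: ecpdfpej

ecpdfpej


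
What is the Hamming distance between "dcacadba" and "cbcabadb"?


Comparing "dcacadba" and "cbcabadb" position by position:
  Position 0: 'd' vs 'c' => differ
  Position 1: 'c' vs 'b' => differ
  Position 2: 'a' vs 'c' => differ
  Position 3: 'c' vs 'a' => differ
  Position 4: 'a' vs 'b' => differ
  Position 5: 'd' vs 'a' => differ
  Position 6: 'b' vs 'd' => differ
  Position 7: 'a' vs 'b' => differ
Total differences (Hamming distance): 8

8


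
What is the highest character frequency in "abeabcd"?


Input: abeabcd
Character counts:
  'a': 2
  'b': 2
  'c': 1
  'd': 1
  'e': 1
Maximum frequency: 2

2


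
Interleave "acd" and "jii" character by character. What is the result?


Interleaving "acd" and "jii":
  Position 0: 'a' from first, 'j' from second => "aj"
  Position 1: 'c' from first, 'i' from second => "ci"
  Position 2: 'd' from first, 'i' from second => "di"
Result: ajcidi

ajcidi


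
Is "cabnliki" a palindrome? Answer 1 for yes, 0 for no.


Input: cabnliki
Reversed: ikilnbac
  Compare pos 0 ('c') with pos 7 ('i'): MISMATCH
  Compare pos 1 ('a') with pos 6 ('k'): MISMATCH
  Compare pos 2 ('b') with pos 5 ('i'): MISMATCH
  Compare pos 3 ('n') with pos 4 ('l'): MISMATCH
Result: not a palindrome

0


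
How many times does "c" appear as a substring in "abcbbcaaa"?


Searching for "c" in "abcbbcaaa"
Scanning each position:
  Position 0: "a" => no
  Position 1: "b" => no
  Position 2: "c" => MATCH
  Position 3: "b" => no
  Position 4: "b" => no
  Position 5: "c" => MATCH
  Position 6: "a" => no
  Position 7: "a" => no
  Position 8: "a" => no
Total occurrences: 2

2


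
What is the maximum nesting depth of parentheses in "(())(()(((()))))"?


Input: "(())(()(((()))))"
Tracking depth:
  Position 0 '(': depth becomes 1
  Position 1 '(': depth becomes 2
  Position 2 ')': depth becomes 1
  Position 3 ')': depth becomes 0
  Position 4 '(': depth becomes 1
  Position 5 '(': depth becomes 2
  Position 6 ')': depth becomes 1
  Position 7 '(': depth becomes 2
  Position 8 '(': depth becomes 3
  Position 9 '(': depth becomes 4
  Position 10 '(': depth becomes 5
  Position 11 ')': depth becomes 4
  Position 12 ')': depth becomes 3
  Position 13 ')': depth becomes 2
  Position 14 ')': depth becomes 1
  Position 15 ')': depth becomes 0
Maximum depth reached: 5

5


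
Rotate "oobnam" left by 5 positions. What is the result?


Input: "oobnam", rotate left by 5
First 5 characters: "oobna"
Remaining characters: "m"
Concatenate remaining + first: "m" + "oobna" = "moobna"

moobna


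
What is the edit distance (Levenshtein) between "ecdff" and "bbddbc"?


Computing edit distance: "ecdff" -> "bbddbc"
DP table:
           b    b    d    d    b    c
      0    1    2    3    4    5    6
  e   1    1    2    3    4    5    6
  c   2    2    2    3    4    5    5
  d   3    3    3    2    3    4    5
  f   4    4    4    3    3    4    5
  f   5    5    5    4    4    4    5
Edit distance = dp[5][6] = 5

5


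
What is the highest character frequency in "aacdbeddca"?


Input: aacdbeddca
Character counts:
  'a': 3
  'b': 1
  'c': 2
  'd': 3
  'e': 1
Maximum frequency: 3

3


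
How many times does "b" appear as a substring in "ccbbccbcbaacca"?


Searching for "b" in "ccbbccbcbaacca"
Scanning each position:
  Position 0: "c" => no
  Position 1: "c" => no
  Position 2: "b" => MATCH
  Position 3: "b" => MATCH
  Position 4: "c" => no
  Position 5: "c" => no
  Position 6: "b" => MATCH
  Position 7: "c" => no
  Position 8: "b" => MATCH
  Position 9: "a" => no
  Position 10: "a" => no
  Position 11: "c" => no
  Position 12: "c" => no
  Position 13: "a" => no
Total occurrences: 4

4


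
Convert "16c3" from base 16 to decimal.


Input: "16c3" in base 16
Positional expansion:
  Digit '1' (value 1) x 16^3 = 4096
  Digit '6' (value 6) x 16^2 = 1536
  Digit 'c' (value 12) x 16^1 = 192
  Digit '3' (value 3) x 16^0 = 3
Sum = 5827

5827


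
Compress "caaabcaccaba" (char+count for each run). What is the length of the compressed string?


Input: caaabcaccaba
Runs:
  'c' x 1 => "c1"
  'a' x 3 => "a3"
  'b' x 1 => "b1"
  'c' x 1 => "c1"
  'a' x 1 => "a1"
  'c' x 2 => "c2"
  'a' x 1 => "a1"
  'b' x 1 => "b1"
  'a' x 1 => "a1"
Compressed: "c1a3b1c1a1c2a1b1a1"
Compressed length: 18

18


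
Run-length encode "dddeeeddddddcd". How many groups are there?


Input: dddeeeddddddcd
Scanning for consecutive runs:
  Group 1: 'd' x 3 (positions 0-2)
  Group 2: 'e' x 3 (positions 3-5)
  Group 3: 'd' x 6 (positions 6-11)
  Group 4: 'c' x 1 (positions 12-12)
  Group 5: 'd' x 1 (positions 13-13)
Total groups: 5

5


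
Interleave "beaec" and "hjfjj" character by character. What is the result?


Interleaving "beaec" and "hjfjj":
  Position 0: 'b' from first, 'h' from second => "bh"
  Position 1: 'e' from first, 'j' from second => "ej"
  Position 2: 'a' from first, 'f' from second => "af"
  Position 3: 'e' from first, 'j' from second => "ej"
  Position 4: 'c' from first, 'j' from second => "cj"
Result: bhejafejcj

bhejafejcj


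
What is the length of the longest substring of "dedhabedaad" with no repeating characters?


Input: "dedhabedaad"
Sliding window (track last position of each char):
  Position 0 ('d'): window [0,0] length 1 -- new best
  Position 1 ('e'): window [0,1] length 2 -- new best
  Position 2 ('d'): repeat (last at 0), move window start to 1
  Position 2 ('d'): window [1,2] length 2
  Position 3 ('h'): window [1,3] length 3 -- new best
  Position 4 ('a'): window [1,4] length 4 -- new best
  Position 5 ('b'): window [1,5] length 5 -- new best
  Position 6 ('e'): repeat (last at 1), move window start to 2
  Position 6 ('e'): window [2,6] length 5
  Position 7 ('d'): repeat (last at 2), move window start to 3
  Position 7 ('d'): window [3,7] length 5
  Position 8 ('a'): repeat (last at 4), move window start to 5
  Position 8 ('a'): window [5,8] length 4
  Position 9 ('a'): repeat (last at 8), move window start to 9
  Position 9 ('a'): window [9,9] length 1
  Position 10 ('d'): window [9,10] length 2
Longest substring with no repeats: "edhab" with length 5

5


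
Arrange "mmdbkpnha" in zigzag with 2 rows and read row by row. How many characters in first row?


Zigzag "mmdbkpnha" into 2 rows:
Placing characters:
  'm' => row 0
  'm' => row 1
  'd' => row 0
  'b' => row 1
  'k' => row 0
  'p' => row 1
  'n' => row 0
  'h' => row 1
  'a' => row 0
Rows:
  Row 0: "mdkna"
  Row 1: "mbph"
First row length: 5

5


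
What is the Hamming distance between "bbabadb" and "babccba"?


Comparing "bbabadb" and "babccba" position by position:
  Position 0: 'b' vs 'b' => same
  Position 1: 'b' vs 'a' => differ
  Position 2: 'a' vs 'b' => differ
  Position 3: 'b' vs 'c' => differ
  Position 4: 'a' vs 'c' => differ
  Position 5: 'd' vs 'b' => differ
  Position 6: 'b' vs 'a' => differ
Total differences (Hamming distance): 6

6


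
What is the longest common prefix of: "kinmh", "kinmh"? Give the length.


Words: kinmh, kinmh
  Position 0: all 'k' => match
  Position 1: all 'i' => match
  Position 2: all 'n' => match
  Position 3: all 'm' => match
  Position 4: all 'h' => match
LCP = "kinmh" (length 5)

5


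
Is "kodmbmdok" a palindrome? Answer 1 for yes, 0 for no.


Input: kodmbmdok
Reversed: kodmbmdok
  Compare pos 0 ('k') with pos 8 ('k'): match
  Compare pos 1 ('o') with pos 7 ('o'): match
  Compare pos 2 ('d') with pos 6 ('d'): match
  Compare pos 3 ('m') with pos 5 ('m'): match
Result: palindrome

1


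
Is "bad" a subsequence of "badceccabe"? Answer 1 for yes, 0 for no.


Check if "bad" is a subsequence of "badceccabe"
Greedy scan:
  Position 0 ('b'): matches sub[0] = 'b'
  Position 1 ('a'): matches sub[1] = 'a'
  Position 2 ('d'): matches sub[2] = 'd'
  Position 3 ('c'): no match needed
  Position 4 ('e'): no match needed
  Position 5 ('c'): no match needed
  Position 6 ('c'): no match needed
  Position 7 ('a'): no match needed
  Position 8 ('b'): no match needed
  Position 9 ('e'): no match needed
All 3 characters matched => is a subsequence

1


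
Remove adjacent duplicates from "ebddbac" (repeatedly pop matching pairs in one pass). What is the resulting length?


Input: ebddbac
Stack-based adjacent duplicate removal:
  Read 'e': push. Stack: e
  Read 'b': push. Stack: eb
  Read 'd': push. Stack: ebd
  Read 'd': matches stack top 'd' => pop. Stack: eb
  Read 'b': matches stack top 'b' => pop. Stack: e
  Read 'a': push. Stack: ea
  Read 'c': push. Stack: eac
Final stack: "eac" (length 3)

3


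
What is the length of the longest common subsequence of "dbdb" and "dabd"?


LCS of "dbdb" and "dabd"
DP table:
           d    a    b    d
      0    0    0    0    0
  d   0    1    1    1    1
  b   0    1    1    2    2
  d   0    1    1    2    3
  b   0    1    1    2    3
LCS length = dp[4][4] = 3

3


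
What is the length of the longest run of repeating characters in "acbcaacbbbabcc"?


Input: "acbcaacbbbabcc"
Scanning for longest run:
  Position 1 ('c'): new char, reset run to 1
  Position 2 ('b'): new char, reset run to 1
  Position 3 ('c'): new char, reset run to 1
  Position 4 ('a'): new char, reset run to 1
  Position 5 ('a'): continues run of 'a', length=2
  Position 6 ('c'): new char, reset run to 1
  Position 7 ('b'): new char, reset run to 1
  Position 8 ('b'): continues run of 'b', length=2
  Position 9 ('b'): continues run of 'b', length=3
  Position 10 ('a'): new char, reset run to 1
  Position 11 ('b'): new char, reset run to 1
  Position 12 ('c'): new char, reset run to 1
  Position 13 ('c'): continues run of 'c', length=2
Longest run: 'b' with length 3

3


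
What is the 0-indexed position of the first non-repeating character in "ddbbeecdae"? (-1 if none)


Input: ddbbeecdae
Character frequencies:
  'a': 1
  'b': 2
  'c': 1
  'd': 3
  'e': 3
Scanning left to right for freq == 1:
  Position 0 ('d'): freq=3, skip
  Position 1 ('d'): freq=3, skip
  Position 2 ('b'): freq=2, skip
  Position 3 ('b'): freq=2, skip
  Position 4 ('e'): freq=3, skip
  Position 5 ('e'): freq=3, skip
  Position 6 ('c'): unique! => answer = 6

6


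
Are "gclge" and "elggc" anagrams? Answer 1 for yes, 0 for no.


Strings: "gclge", "elggc"
Sorted first:  ceggl
Sorted second: ceggl
Sorted forms match => anagrams

1


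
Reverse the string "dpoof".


Input: dpoof
Reading characters right to left:
  Position 4: 'f'
  Position 3: 'o'
  Position 2: 'o'
  Position 1: 'p'
  Position 0: 'd'
Reversed: foopd

foopd


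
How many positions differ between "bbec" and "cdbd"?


Comparing "bbec" and "cdbd" position by position:
  Position 0: 'b' vs 'c' => DIFFER
  Position 1: 'b' vs 'd' => DIFFER
  Position 2: 'e' vs 'b' => DIFFER
  Position 3: 'c' vs 'd' => DIFFER
Positions that differ: 4

4


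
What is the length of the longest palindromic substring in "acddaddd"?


Input: "acddaddd"
Checking substrings for palindromes:
  [2:7] "ddadd" (len 5) => palindrome
  [3:6] "dad" (len 3) => palindrome
  [5:8] "ddd" (len 3) => palindrome
  [2:4] "dd" (len 2) => palindrome
  [5:7] "dd" (len 2) => palindrome
  [6:8] "dd" (len 2) => palindrome
Longest palindromic substring: "ddadd" with length 5

5


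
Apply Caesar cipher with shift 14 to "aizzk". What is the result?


Caesar cipher: shift "aizzk" by 14
  'a' (pos 0) + 14 = pos 14 = 'o'
  'i' (pos 8) + 14 = pos 22 = 'w'
  'z' (pos 25) + 14 = pos 13 = 'n'
  'z' (pos 25) + 14 = pos 13 = 'n'
  'k' (pos 10) + 14 = pos 24 = 'y'
Result: ownny

ownny


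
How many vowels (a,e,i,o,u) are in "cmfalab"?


Input: cmfalab
Checking each character:
  'c' at position 0: consonant
  'm' at position 1: consonant
  'f' at position 2: consonant
  'a' at position 3: vowel (running total: 1)
  'l' at position 4: consonant
  'a' at position 5: vowel (running total: 2)
  'b' at position 6: consonant
Total vowels: 2

2


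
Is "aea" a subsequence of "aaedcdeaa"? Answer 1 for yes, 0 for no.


Check if "aea" is a subsequence of "aaedcdeaa"
Greedy scan:
  Position 0 ('a'): matches sub[0] = 'a'
  Position 1 ('a'): no match needed
  Position 2 ('e'): matches sub[1] = 'e'
  Position 3 ('d'): no match needed
  Position 4 ('c'): no match needed
  Position 5 ('d'): no match needed
  Position 6 ('e'): no match needed
  Position 7 ('a'): matches sub[2] = 'a'
  Position 8 ('a'): no match needed
All 3 characters matched => is a subsequence

1


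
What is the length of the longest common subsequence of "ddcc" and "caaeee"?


LCS of "ddcc" and "caaeee"
DP table:
           c    a    a    e    e    e
      0    0    0    0    0    0    0
  d   0    0    0    0    0    0    0
  d   0    0    0    0    0    0    0
  c   0    1    1    1    1    1    1
  c   0    1    1    1    1    1    1
LCS length = dp[4][6] = 1

1


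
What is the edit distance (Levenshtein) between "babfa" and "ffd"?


Computing edit distance: "babfa" -> "ffd"
DP table:
           f    f    d
      0    1    2    3
  b   1    1    2    3
  a   2    2    2    3
  b   3    3    3    3
  f   4    3    3    4
  a   5    4    4    4
Edit distance = dp[5][3] = 4

4


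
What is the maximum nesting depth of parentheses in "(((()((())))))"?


Input: "(((()((())))))"
Tracking depth:
  Position 0 '(': depth becomes 1
  Position 1 '(': depth becomes 2
  Position 2 '(': depth becomes 3
  Position 3 '(': depth becomes 4
  Position 4 ')': depth becomes 3
  Position 5 '(': depth becomes 4
  Position 6 '(': depth becomes 5
  Position 7 '(': depth becomes 6
  Position 8 ')': depth becomes 5
  Position 9 ')': depth becomes 4
  Position 10 ')': depth becomes 3
  Position 11 ')': depth becomes 2
  Position 12 ')': depth becomes 1
  Position 13 ')': depth becomes 0
Maximum depth reached: 6

6


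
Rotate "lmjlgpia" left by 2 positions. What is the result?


Input: "lmjlgpia", rotate left by 2
First 2 characters: "lm"
Remaining characters: "jlgpia"
Concatenate remaining + first: "jlgpia" + "lm" = "jlgpialm"

jlgpialm
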